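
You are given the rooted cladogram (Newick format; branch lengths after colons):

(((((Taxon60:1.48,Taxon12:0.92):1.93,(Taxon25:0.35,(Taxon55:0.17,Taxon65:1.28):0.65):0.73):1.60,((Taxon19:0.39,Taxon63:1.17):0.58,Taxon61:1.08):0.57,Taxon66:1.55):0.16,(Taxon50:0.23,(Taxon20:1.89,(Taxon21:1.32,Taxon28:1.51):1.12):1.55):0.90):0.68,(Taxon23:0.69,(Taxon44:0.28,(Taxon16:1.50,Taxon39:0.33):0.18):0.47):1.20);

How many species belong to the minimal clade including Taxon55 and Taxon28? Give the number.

13

The MRCA of Taxon55 and Taxon28 is the node subtending ((((Taxon60,Taxon12),(Taxon25,(Taxon55,Taxon65))),((Taxon19,Taxon63),Taxon61),Taxon66),(Taxon50,(Taxon20,(Taxon21,Taxon28)))).
That clade contains 13 terminal taxa: Taxon12, Taxon19, Taxon20, Taxon21, Taxon25, Taxon28, Taxon50, Taxon55, Taxon60, Taxon61, Taxon63, Taxon65, Taxon66.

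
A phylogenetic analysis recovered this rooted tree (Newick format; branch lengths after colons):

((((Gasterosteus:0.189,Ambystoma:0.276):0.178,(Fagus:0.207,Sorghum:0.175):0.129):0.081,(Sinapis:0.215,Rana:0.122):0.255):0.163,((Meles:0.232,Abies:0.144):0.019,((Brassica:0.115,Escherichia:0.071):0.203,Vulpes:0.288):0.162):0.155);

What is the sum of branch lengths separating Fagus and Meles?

The path runs Fagus → … → MRCA → … → Meles; the MRCA is the root of the tree.
Branch lengths along that path: 0.207 + 0.129 + 0.081 + 0.163 + 0.155 + 0.019 + 0.232 = 0.986.

0.986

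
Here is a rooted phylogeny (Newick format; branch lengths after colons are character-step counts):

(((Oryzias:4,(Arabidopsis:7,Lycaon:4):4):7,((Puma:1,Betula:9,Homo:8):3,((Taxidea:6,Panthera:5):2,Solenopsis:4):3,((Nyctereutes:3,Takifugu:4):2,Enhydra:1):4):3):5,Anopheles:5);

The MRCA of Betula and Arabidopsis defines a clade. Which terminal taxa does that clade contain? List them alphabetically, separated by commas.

Arabidopsis, Betula, Enhydra, Homo, Lycaon, Nyctereutes, Oryzias, Panthera, Puma, Solenopsis, Takifugu, Taxidea

Tracing Betula: it sits inside (Puma,Betula,Homo).
Tracing Arabidopsis: it sits inside (Arabidopsis,Lycaon).
The smallest clade enclosing both is ((Oryzias,(Arabidopsis,Lycaon)),((Puma,Betula,Homo),((Taxidea,Panthera),Solenopsis),((Nyctereutes,Takifugu),Enhydra))); the answer is its 12 terminal taxa in alphabetical order.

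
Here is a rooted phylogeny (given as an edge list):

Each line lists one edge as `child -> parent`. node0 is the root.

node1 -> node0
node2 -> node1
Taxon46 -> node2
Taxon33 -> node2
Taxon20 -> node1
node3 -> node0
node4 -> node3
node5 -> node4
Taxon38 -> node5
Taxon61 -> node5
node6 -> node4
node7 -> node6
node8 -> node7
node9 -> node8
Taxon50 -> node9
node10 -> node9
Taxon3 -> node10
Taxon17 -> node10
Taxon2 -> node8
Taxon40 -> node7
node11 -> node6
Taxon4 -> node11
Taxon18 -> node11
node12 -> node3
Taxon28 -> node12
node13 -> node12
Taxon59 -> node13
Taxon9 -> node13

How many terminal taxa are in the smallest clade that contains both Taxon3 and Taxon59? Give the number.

12

The MRCA of Taxon3 and Taxon59 is the node subtending (((Taxon38,Taxon61),((((Taxon50,(Taxon3,Taxon17)),Taxon2),Taxon40),(Taxon4,Taxon18))),(Taxon28,(Taxon59,Taxon9))).
That clade contains 12 terminal taxa: Taxon17, Taxon18, Taxon2, Taxon28, Taxon3, Taxon38, Taxon4, Taxon40, Taxon50, Taxon59, Taxon61, Taxon9.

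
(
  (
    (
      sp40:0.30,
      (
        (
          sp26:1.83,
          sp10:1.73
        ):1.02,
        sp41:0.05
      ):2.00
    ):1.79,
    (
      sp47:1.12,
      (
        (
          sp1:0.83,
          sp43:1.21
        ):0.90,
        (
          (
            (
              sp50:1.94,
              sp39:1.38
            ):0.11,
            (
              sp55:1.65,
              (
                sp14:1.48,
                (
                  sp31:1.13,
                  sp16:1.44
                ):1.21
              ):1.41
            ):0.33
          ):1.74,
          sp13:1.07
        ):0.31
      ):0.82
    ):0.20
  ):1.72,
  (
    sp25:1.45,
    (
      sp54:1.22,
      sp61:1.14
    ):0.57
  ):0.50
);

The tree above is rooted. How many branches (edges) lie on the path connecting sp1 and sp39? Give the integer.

The MRCA of sp1 and sp39 is the node subtending ((sp1,sp43),(((sp50,sp39),(sp55,(sp14,(sp31,sp16)))),sp13)).
From sp1 up to that node: 2 branches. From sp39 up to the same node: 4 branches. Total: 2 + 4 = 6.

6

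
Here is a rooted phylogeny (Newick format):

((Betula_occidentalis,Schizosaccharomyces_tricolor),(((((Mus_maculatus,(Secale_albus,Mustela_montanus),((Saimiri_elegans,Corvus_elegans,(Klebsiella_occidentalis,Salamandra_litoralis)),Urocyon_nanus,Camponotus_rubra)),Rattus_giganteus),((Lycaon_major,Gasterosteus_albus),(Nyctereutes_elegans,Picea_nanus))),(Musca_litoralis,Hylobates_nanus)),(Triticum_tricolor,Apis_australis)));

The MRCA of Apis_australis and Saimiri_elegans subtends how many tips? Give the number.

18

The MRCA of Apis_australis and Saimiri_elegans is the node subtending (((((Mus_maculatus,(Secale_albus,Mustela_montanus),((Saimiri_elegans,Corvus_elegans,(Klebsiella_occidentalis,Salamandra_litoralis)),Urocyon_nanus,Camponotus_rubra)),Rattus_giganteus),((Lycaon_major,Gasterosteus_albus),(Nyctereutes_elegans,Picea_nanus))),(Musca_litoralis,Hylobates_nanus)),(Triticum_tricolor,Apis_australis)).
That clade contains 18 terminal taxa: Apis_australis, Camponotus_rubra, Corvus_elegans, Gasterosteus_albus, Hylobates_nanus, Klebsiella_occidentalis, Lycaon_major, Mus_maculatus, Musca_litoralis, Mustela_montanus, Nyctereutes_elegans, Picea_nanus, Rattus_giganteus, Saimiri_elegans, Salamandra_litoralis, Secale_albus, Triticum_tricolor, Urocyon_nanus.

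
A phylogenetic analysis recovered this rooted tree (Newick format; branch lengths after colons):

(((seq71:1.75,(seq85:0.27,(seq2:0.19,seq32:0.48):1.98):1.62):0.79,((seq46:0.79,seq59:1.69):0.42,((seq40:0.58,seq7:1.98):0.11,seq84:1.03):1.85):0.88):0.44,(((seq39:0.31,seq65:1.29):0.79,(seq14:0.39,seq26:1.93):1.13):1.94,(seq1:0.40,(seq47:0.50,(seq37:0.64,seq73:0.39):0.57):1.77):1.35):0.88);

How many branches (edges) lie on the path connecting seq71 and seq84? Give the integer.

The MRCA of seq71 and seq84 is the node subtending ((seq71,(seq85,(seq2,seq32))),((seq46,seq59),((seq40,seq7),seq84))).
From seq71 up to that node: 2 branches. From seq84 up to the same node: 3 branches. Total: 2 + 3 = 5.

5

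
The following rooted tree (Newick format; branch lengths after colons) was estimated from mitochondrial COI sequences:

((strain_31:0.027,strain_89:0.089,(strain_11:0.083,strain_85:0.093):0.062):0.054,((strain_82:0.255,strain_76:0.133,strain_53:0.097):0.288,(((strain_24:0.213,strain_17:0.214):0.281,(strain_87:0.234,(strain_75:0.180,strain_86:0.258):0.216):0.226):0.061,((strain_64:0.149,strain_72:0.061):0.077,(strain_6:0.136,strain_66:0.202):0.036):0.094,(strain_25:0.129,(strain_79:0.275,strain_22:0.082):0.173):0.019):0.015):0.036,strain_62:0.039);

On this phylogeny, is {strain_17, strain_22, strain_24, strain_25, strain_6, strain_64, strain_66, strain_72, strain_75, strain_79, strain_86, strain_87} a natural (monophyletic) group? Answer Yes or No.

Yes

The most recent common ancestor of these taxa subtends (((strain_24,strain_17),(strain_87,(strain_75,strain_86))),((strain_64,strain_72),(strain_6,strain_66)),(strain_25,(strain_79,strain_22))).
That clade has exactly 12 tips — every listed taxon and nothing else — so the group is monophyletic.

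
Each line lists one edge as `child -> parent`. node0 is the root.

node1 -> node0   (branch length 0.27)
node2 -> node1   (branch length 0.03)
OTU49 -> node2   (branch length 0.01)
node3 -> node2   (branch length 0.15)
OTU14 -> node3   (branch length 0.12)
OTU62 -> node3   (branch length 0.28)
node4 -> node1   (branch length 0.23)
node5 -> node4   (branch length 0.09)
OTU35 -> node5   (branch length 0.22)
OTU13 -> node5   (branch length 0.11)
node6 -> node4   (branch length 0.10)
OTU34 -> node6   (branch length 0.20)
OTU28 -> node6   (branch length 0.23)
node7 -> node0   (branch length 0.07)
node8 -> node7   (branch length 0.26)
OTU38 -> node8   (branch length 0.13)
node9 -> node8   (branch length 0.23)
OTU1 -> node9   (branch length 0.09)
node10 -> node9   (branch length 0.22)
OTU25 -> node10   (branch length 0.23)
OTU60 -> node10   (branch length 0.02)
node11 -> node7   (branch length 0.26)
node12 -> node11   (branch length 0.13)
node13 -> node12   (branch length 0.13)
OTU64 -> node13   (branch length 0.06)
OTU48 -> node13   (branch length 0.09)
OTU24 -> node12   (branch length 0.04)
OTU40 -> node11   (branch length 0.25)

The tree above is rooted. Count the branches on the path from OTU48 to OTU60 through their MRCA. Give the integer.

8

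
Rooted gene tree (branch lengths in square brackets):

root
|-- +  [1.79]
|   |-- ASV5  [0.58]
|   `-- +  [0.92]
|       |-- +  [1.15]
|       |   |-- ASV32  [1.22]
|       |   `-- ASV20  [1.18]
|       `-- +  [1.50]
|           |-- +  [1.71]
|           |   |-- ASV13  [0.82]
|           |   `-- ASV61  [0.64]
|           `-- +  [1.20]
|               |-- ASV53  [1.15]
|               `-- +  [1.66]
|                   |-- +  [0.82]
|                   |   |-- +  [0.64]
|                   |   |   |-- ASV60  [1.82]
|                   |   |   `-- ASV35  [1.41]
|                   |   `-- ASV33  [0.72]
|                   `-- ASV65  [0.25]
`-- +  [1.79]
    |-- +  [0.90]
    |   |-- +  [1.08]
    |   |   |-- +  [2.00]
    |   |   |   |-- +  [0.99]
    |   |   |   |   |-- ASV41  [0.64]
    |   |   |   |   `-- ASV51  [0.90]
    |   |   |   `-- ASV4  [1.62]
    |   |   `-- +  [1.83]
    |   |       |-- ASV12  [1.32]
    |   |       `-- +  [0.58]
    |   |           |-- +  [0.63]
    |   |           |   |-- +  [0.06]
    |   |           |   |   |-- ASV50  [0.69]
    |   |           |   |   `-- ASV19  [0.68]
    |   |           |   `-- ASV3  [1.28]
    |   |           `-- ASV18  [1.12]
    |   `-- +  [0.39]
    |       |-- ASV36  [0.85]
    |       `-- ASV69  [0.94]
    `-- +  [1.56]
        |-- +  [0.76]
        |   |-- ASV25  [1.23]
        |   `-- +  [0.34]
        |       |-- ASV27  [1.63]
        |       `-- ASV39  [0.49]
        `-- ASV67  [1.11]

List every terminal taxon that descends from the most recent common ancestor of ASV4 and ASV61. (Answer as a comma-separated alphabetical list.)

Tracing ASV4: it sits inside ((ASV41,ASV51),ASV4).
Tracing ASV61: it sits inside (ASV13,ASV61).
The smallest clade enclosing both is the whole tree (their MRCA is the root), so the answer is all 24 tips in alphabetical order.

ASV12, ASV13, ASV18, ASV19, ASV20, ASV25, ASV27, ASV3, ASV32, ASV33, ASV35, ASV36, ASV39, ASV4, ASV41, ASV5, ASV50, ASV51, ASV53, ASV60, ASV61, ASV65, ASV67, ASV69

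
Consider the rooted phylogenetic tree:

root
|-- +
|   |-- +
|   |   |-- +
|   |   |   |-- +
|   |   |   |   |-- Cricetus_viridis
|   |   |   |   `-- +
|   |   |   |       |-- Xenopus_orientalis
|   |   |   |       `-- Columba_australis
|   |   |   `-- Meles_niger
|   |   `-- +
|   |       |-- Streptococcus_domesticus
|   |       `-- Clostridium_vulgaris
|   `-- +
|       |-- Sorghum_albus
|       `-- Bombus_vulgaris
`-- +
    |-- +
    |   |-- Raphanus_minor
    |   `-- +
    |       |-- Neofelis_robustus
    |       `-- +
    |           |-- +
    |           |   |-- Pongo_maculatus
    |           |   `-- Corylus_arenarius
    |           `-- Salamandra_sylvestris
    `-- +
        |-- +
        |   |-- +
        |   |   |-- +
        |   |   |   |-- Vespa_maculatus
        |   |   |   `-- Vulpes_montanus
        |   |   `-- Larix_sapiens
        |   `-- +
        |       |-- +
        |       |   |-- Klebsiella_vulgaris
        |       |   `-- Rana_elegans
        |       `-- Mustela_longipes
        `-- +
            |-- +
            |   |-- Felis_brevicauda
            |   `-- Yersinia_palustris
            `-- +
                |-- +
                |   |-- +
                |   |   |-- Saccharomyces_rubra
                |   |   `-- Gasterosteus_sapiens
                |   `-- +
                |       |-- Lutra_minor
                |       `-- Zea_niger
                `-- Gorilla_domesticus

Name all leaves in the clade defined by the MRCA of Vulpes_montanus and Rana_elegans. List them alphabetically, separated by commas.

Klebsiella_vulgaris, Larix_sapiens, Mustela_longipes, Rana_elegans, Vespa_maculatus, Vulpes_montanus

Tracing Vulpes_montanus: it sits inside (Vespa_maculatus,Vulpes_montanus).
Tracing Rana_elegans: it sits inside (Klebsiella_vulgaris,Rana_elegans).
The smallest clade enclosing both is (((Vespa_maculatus,Vulpes_montanus),Larix_sapiens),((Klebsiella_vulgaris,Rana_elegans),Mustela_longipes)); the answer is its 6 terminal taxa in alphabetical order.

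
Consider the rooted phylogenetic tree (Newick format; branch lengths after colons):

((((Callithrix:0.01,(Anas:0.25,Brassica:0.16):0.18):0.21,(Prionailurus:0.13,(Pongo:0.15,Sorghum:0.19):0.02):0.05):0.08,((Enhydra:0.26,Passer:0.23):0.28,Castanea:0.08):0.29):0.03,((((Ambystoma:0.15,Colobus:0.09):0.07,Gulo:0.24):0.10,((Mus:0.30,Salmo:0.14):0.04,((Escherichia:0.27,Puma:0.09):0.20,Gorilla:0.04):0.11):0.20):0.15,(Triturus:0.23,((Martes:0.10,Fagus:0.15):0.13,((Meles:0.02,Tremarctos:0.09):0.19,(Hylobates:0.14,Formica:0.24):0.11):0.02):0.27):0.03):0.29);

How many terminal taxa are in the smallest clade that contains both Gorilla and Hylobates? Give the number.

The MRCA of Gorilla and Hylobates is the node subtending ((((Ambystoma,Colobus),Gulo),((Mus,Salmo),((Escherichia,Puma),Gorilla))),(Triturus,((Martes,Fagus),((Meles,Tremarctos),(Hylobates,Formica))))).
That clade contains 15 terminal taxa: Ambystoma, Colobus, Escherichia, Fagus, Formica, Gorilla, Gulo, Hylobates, Martes, Meles, Mus, Puma, Salmo, Tremarctos, Triturus.

15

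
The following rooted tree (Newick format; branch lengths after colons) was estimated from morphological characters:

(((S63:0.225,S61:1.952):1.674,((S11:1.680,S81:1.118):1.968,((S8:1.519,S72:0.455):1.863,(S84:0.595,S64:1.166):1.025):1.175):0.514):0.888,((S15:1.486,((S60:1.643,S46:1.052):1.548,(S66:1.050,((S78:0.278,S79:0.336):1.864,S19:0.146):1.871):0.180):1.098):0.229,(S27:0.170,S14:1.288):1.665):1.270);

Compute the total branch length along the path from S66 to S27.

The path runs S66 → … → MRCA → … → S27; the MRCA is the node subtending ((S15,((S60,S46),(S66,((S78,S79),S19)))),(S27,S14)).
Branch lengths along that path: 1.050 + 0.180 + 1.098 + 0.229 + 1.665 + 0.170 = 4.392.

4.392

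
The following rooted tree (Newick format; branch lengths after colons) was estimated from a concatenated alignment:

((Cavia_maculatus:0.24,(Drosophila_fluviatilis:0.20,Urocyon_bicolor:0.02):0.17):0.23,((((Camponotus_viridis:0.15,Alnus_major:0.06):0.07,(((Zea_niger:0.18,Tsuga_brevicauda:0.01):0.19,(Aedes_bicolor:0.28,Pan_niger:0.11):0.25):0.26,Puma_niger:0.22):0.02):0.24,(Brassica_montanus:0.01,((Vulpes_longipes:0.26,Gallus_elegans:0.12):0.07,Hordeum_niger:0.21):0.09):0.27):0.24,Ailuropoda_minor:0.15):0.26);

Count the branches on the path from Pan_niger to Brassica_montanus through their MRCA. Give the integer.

7

The MRCA of Pan_niger and Brassica_montanus is the node subtending (((Camponotus_viridis,Alnus_major),(((Zea_niger,Tsuga_brevicauda),(Aedes_bicolor,Pan_niger)),Puma_niger)),(Brassica_montanus,((Vulpes_longipes,Gallus_elegans),Hordeum_niger))).
From Pan_niger up to that node: 5 branches. From Brassica_montanus up to the same node: 2 branches. Total: 5 + 2 = 7.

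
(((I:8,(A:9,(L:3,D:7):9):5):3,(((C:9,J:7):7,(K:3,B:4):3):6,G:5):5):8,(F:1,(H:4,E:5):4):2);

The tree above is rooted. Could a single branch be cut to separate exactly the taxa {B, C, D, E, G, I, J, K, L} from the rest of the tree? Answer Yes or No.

No

The MRCA of the listed taxa is the root, so the smallest clade containing them is the whole tree.
That clade also contains A, F, H, which are not in the proposed group, so the group is not monophyletic.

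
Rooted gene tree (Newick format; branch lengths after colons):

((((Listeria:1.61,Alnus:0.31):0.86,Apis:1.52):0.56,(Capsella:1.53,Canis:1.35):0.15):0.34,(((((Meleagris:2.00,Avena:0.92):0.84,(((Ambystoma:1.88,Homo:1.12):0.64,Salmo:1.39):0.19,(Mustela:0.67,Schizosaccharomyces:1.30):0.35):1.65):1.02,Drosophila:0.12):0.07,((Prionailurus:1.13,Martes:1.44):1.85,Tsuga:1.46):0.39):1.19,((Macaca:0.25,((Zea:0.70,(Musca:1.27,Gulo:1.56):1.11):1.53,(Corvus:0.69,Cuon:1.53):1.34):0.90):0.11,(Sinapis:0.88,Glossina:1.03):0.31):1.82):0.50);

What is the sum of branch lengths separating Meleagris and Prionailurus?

7.30

The path runs Meleagris → … → MRCA → … → Prionailurus; the MRCA is the node subtending ((((Meleagris,Avena),(((Ambystoma,Homo),Salmo),(Mustela,Schizosaccharomyces))),Drosophila),((Prionailurus,Martes),Tsuga)).
Branch lengths along that path: 2.00 + 0.84 + 1.02 + 0.07 + 0.39 + 1.85 + 1.13 = 7.30.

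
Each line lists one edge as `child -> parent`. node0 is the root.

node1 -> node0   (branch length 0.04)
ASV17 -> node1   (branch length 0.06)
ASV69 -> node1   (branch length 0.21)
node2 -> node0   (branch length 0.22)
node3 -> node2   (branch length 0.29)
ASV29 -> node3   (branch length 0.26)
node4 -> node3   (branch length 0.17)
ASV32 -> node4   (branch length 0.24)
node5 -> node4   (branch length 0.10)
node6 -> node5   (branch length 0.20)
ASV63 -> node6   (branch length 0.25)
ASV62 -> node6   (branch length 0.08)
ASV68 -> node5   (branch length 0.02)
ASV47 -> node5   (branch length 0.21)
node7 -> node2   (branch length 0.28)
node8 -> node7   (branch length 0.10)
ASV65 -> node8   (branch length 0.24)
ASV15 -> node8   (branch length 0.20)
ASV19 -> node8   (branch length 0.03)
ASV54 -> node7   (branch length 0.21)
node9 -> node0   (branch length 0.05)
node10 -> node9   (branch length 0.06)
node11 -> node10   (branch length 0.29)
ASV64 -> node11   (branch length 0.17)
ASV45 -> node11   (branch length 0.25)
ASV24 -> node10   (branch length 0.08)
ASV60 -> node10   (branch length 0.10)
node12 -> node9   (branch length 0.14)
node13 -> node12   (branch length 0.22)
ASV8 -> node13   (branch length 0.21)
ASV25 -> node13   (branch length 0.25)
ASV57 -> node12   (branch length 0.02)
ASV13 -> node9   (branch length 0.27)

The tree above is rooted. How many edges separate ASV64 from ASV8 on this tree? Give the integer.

6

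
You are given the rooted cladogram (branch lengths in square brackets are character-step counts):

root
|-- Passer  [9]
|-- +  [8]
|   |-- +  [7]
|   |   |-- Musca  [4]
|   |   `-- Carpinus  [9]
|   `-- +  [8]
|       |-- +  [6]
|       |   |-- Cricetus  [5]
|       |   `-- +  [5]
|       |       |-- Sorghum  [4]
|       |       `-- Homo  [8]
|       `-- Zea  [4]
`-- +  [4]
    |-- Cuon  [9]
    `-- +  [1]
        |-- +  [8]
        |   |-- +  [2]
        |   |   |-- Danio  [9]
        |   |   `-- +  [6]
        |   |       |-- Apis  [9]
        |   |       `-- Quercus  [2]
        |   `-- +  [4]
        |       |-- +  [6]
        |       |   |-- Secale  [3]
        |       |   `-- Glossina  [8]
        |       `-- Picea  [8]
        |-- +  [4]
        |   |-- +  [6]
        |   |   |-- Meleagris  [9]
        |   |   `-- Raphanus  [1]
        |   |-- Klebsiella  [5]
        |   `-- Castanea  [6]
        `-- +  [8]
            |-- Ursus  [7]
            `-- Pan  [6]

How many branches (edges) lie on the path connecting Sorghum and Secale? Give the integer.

The MRCA of Sorghum and Secale is the root of the tree.
From Sorghum up to that node: 5 branches. From Secale up to the same node: 6 branches. Total: 5 + 6 = 11.

11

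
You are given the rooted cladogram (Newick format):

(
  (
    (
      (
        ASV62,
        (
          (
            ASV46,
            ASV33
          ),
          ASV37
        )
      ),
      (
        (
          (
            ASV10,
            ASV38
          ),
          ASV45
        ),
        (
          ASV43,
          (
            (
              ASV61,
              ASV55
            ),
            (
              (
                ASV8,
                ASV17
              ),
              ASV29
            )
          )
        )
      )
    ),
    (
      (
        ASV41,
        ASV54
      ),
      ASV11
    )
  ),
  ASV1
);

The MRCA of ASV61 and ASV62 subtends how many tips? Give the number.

The MRCA of ASV61 and ASV62 is the node subtending ((ASV62,((ASV46,ASV33),ASV37)),(((ASV10,ASV38),ASV45),(ASV43,((ASV61,ASV55),((ASV8,ASV17),ASV29))))).
That clade contains 13 terminal taxa: ASV10, ASV17, ASV29, ASV33, ASV37, ASV38, ASV43, ASV45, ASV46, ASV55, ASV61, ASV62, ASV8.

13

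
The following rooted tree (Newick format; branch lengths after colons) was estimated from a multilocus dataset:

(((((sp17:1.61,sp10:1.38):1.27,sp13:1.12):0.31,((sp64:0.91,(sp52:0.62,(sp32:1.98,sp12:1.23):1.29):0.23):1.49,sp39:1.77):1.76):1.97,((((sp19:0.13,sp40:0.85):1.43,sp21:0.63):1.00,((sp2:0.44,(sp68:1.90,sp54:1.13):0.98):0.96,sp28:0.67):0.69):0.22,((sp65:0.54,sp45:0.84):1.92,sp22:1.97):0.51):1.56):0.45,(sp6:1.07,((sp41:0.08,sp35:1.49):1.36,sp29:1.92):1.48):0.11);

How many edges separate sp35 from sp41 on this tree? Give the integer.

2

The MRCA of sp35 and sp41 is the node subtending (sp41,sp35).
From sp35 up to that node: 1 branch. From sp41 up to the same node: 1 branch. Total: 1 + 1 = 2.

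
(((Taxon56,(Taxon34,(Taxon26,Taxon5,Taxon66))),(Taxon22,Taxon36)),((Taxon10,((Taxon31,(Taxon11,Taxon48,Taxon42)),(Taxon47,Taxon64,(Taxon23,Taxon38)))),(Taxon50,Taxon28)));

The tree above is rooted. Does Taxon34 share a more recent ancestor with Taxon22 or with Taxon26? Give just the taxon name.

Taxon26

The MRCA of Taxon34 and Taxon26 subtends (Taxon34,(Taxon26,Taxon5,Taxon66)) (4 taxa).
The MRCA of Taxon34 and Taxon22 subtends ((Taxon56,(Taxon34,(Taxon26,Taxon5,Taxon66))),(Taxon22,Taxon36)) (7 taxa).
The first is nested inside the second, so Taxon34 shares a more recent common ancestor with Taxon26.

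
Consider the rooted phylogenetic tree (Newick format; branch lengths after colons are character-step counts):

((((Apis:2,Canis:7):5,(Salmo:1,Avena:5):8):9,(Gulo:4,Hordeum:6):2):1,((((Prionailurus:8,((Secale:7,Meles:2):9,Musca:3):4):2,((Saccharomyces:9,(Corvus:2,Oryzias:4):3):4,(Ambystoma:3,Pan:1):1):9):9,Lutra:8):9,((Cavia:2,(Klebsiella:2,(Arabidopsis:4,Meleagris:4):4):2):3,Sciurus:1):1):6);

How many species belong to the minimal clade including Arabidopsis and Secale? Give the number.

15

The MRCA of Arabidopsis and Secale is the node subtending ((((Prionailurus,((Secale,Meles),Musca)),((Saccharomyces,(Corvus,Oryzias)),(Ambystoma,Pan))),Lutra),((Cavia,(Klebsiella,(Arabidopsis,Meleagris))),Sciurus)).
That clade contains 15 terminal taxa: Ambystoma, Arabidopsis, Cavia, Corvus, Klebsiella, Lutra, Meleagris, Meles, Musca, Oryzias, Pan, Prionailurus, Saccharomyces, Sciurus, Secale.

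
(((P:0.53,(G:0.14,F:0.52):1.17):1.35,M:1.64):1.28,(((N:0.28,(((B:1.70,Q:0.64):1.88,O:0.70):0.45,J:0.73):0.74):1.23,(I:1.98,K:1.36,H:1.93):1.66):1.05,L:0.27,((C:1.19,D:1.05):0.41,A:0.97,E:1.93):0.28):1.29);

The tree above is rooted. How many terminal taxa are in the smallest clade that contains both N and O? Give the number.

The MRCA of N and O is the node subtending (N,(((B,Q),O),J)).
That clade contains 5 terminal taxa: B, J, N, O, Q.

5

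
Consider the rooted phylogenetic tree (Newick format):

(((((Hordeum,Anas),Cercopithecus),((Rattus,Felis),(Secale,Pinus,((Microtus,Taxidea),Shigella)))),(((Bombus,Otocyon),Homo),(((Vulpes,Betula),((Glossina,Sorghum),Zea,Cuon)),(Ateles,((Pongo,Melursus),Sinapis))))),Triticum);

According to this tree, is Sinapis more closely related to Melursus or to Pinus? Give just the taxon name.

Melursus

The MRCA of Sinapis and Melursus subtends ((Pongo,Melursus),Sinapis) (3 taxa).
The MRCA of Sinapis and Pinus subtends ((((Hordeum,Anas),Cercopithecus),((Rattus,Felis),(Secale,Pinus,((Microtus,Taxidea),Shigella)))),(((Bombus,Otocyon),Homo),(((Vulpes,Betula),((Glossina,Sorghum),Zea,Cuon)),(Ateles,((Pongo,Melursus),Sinapis))))) (23 taxa).
The first is nested inside the second, so Sinapis shares a more recent common ancestor with Melursus.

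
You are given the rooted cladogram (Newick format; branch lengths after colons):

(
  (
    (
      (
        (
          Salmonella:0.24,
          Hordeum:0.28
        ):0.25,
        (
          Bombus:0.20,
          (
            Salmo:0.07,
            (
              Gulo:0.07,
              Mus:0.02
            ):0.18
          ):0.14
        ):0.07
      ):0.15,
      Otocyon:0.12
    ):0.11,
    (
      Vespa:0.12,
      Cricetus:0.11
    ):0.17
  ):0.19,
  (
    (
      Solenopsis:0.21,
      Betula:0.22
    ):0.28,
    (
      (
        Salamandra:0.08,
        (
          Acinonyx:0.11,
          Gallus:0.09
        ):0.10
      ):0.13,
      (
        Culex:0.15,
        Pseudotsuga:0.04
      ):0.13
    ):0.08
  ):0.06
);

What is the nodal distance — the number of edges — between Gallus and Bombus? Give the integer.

The MRCA of Gallus and Bombus is the root of the tree.
From Gallus up to that node: 5 branches. From Bombus up to the same node: 5 branches. Total: 5 + 5 = 10.

10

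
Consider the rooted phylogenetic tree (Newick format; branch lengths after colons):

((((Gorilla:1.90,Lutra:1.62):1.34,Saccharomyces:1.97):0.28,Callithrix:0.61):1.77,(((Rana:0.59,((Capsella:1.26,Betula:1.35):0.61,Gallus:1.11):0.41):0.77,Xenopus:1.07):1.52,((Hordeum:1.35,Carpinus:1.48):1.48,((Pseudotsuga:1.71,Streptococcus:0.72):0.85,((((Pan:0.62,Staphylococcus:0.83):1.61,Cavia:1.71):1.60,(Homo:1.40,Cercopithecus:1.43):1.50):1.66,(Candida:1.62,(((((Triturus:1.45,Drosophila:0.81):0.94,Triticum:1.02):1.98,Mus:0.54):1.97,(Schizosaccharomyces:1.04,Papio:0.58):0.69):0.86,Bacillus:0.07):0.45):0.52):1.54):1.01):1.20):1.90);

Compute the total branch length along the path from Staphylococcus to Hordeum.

11.08

The path runs Staphylococcus → … → MRCA → … → Hordeum; the MRCA is the node subtending ((Hordeum,Carpinus),((Pseudotsuga,Streptococcus),((((Pan,Staphylococcus),Cavia),(Homo,Cercopithecus)),(Candida,(((((Triturus,Drosophila),Triticum),Mus),(Schizosaccharomyces,Papio)),Bacillus))))).
Branch lengths along that path: 0.83 + 1.61 + 1.60 + 1.66 + 1.54 + 1.01 + 1.48 + 1.35 = 11.08.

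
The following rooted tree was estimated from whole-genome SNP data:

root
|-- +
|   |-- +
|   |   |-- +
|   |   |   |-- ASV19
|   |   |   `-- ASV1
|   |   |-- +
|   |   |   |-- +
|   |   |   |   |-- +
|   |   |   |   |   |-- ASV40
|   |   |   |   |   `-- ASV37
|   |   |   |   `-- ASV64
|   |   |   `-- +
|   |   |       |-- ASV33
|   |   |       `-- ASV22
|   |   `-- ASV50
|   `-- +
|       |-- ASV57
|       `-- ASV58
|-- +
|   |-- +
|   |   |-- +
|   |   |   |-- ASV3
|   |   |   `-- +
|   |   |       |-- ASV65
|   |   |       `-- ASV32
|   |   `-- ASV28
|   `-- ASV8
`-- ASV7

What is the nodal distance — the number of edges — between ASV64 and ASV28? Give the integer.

The MRCA of ASV64 and ASV28 is the root of the tree.
From ASV64 up to that node: 5 branches. From ASV28 up to the same node: 3 branches. Total: 5 + 3 = 8.

8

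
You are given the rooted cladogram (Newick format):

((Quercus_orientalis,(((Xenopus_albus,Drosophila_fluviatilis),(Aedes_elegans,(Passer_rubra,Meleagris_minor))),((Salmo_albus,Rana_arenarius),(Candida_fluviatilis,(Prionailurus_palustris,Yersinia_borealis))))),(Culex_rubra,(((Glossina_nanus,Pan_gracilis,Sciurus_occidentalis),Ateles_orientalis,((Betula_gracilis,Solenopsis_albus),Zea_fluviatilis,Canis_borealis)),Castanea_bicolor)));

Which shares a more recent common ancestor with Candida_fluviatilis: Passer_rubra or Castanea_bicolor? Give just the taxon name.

Passer_rubra

The MRCA of Candida_fluviatilis and Passer_rubra subtends (((Xenopus_albus,Drosophila_fluviatilis),(Aedes_elegans,(Passer_rubra,Meleagris_minor))),((Salmo_albus,Rana_arenarius),(Candida_fluviatilis,(Prionailurus_palustris,Yersinia_borealis)))) (10 taxa).
The MRCA of Candida_fluviatilis and Castanea_bicolor is the root, subtending the entire tree (21 taxa).
The first is nested inside the second, so Candida_fluviatilis shares a more recent common ancestor with Passer_rubra.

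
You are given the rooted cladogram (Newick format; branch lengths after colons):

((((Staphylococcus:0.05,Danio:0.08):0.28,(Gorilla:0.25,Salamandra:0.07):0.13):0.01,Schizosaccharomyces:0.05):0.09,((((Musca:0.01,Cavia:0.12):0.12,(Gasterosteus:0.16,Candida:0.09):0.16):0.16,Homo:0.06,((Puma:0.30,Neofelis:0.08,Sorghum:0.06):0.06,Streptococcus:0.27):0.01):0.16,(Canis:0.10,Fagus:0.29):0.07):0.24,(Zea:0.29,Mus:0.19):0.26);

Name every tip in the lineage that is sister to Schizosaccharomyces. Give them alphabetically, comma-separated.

Schizosaccharomyces attaches to the tree at the node subtending (((Staphylococcus,Danio),(Gorilla,Salamandra)),Schizosaccharomyces).
The other lineage descending from that same node — the sister group — is ((Staphylococcus,Danio),(Gorilla,Salamandra)); its 4 tips in alphabetical order are the answer.

Danio, Gorilla, Salamandra, Staphylococcus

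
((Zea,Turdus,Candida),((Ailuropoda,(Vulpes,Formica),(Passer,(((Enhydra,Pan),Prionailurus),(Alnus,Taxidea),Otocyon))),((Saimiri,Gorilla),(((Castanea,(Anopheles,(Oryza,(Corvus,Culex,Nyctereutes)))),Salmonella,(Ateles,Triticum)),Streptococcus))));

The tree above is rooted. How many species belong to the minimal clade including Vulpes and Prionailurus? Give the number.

The MRCA of Vulpes and Prionailurus is the node subtending (Ailuropoda,(Vulpes,Formica),(Passer,(((Enhydra,Pan),Prionailurus),(Alnus,Taxidea),Otocyon))).
That clade contains 10 terminal taxa: Ailuropoda, Alnus, Enhydra, Formica, Otocyon, Pan, Passer, Prionailurus, Taxidea, Vulpes.

10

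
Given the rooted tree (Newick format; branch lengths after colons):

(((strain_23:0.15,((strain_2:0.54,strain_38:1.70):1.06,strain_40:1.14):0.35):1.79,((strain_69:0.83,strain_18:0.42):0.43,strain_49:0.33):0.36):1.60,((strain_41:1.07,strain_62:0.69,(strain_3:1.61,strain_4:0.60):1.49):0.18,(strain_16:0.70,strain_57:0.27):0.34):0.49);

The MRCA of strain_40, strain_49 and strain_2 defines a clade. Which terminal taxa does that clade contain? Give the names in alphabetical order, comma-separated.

Tracing strain_40: it sits inside ((strain_2,strain_38),strain_40).
Tracing strain_49: it sits inside ((strain_69,strain_18),strain_49).
Tracing strain_2: it sits inside (strain_2,strain_38).
The smallest clade enclosing all 3 is ((strain_23,((strain_2,strain_38),strain_40)),((strain_69,strain_18),strain_49)); the answer is its 7 terminal taxa in alphabetical order.

strain_18, strain_2, strain_23, strain_38, strain_40, strain_49, strain_69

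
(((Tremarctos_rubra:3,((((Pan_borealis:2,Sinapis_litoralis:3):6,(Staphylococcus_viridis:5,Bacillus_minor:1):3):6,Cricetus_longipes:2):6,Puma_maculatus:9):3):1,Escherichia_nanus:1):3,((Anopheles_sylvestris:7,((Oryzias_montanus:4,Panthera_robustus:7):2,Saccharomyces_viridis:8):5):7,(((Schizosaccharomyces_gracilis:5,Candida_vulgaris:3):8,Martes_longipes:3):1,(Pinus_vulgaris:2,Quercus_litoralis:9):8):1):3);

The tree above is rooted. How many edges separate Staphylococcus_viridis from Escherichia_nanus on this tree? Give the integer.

The MRCA of Staphylococcus_viridis and Escherichia_nanus is the node subtending ((Tremarctos_rubra,((((Pan_borealis,Sinapis_litoralis),(Staphylococcus_viridis,Bacillus_minor)),Cricetus_longipes),Puma_maculatus)),Escherichia_nanus).
From Staphylococcus_viridis up to that node: 6 branches. From Escherichia_nanus up to the same node: 1 branch. Total: 6 + 1 = 7.

7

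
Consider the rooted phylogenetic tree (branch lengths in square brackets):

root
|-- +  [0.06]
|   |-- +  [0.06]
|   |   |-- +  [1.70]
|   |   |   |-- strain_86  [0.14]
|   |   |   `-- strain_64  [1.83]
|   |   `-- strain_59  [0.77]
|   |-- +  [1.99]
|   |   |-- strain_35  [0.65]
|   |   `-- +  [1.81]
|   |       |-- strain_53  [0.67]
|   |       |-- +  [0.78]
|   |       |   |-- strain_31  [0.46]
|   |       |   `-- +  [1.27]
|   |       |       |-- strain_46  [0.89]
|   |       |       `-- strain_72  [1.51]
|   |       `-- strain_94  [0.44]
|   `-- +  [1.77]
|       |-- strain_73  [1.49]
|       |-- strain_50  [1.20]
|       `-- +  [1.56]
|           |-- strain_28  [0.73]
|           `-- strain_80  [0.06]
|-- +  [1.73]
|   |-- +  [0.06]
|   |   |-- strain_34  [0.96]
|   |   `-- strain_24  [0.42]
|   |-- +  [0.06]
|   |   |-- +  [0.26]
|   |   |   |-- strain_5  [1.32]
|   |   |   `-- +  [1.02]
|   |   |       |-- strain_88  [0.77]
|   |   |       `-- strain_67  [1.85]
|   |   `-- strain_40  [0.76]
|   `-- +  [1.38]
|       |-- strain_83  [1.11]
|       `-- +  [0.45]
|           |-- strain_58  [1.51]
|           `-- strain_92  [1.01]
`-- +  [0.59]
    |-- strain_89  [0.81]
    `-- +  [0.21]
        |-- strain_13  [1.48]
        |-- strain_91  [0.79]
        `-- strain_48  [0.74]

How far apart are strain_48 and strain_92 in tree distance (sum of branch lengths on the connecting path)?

The path runs strain_48 → … → MRCA → … → strain_92; the MRCA is the root of the tree.
Branch lengths along that path: 0.74 + 0.21 + 0.59 + 1.73 + 1.38 + 0.45 + 1.01 = 6.11.

6.11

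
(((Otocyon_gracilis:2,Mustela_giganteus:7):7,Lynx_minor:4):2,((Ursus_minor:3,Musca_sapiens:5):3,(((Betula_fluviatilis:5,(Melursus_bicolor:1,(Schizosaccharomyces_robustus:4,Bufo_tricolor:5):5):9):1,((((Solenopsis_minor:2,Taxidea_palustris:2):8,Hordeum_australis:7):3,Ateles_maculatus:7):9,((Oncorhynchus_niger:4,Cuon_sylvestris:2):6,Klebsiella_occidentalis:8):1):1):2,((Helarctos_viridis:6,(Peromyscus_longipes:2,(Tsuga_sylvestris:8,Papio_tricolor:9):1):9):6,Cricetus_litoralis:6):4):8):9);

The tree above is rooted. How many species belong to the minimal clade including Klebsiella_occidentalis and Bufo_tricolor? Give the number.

11

The MRCA of Klebsiella_occidentalis and Bufo_tricolor is the node subtending ((Betula_fluviatilis,(Melursus_bicolor,(Schizosaccharomyces_robustus,Bufo_tricolor))),((((Solenopsis_minor,Taxidea_palustris),Hordeum_australis),Ateles_maculatus),((Oncorhynchus_niger,Cuon_sylvestris),Klebsiella_occidentalis))).
That clade contains 11 terminal taxa: Ateles_maculatus, Betula_fluviatilis, Bufo_tricolor, Cuon_sylvestris, Hordeum_australis, Klebsiella_occidentalis, Melursus_bicolor, Oncorhynchus_niger, Schizosaccharomyces_robustus, Solenopsis_minor, Taxidea_palustris.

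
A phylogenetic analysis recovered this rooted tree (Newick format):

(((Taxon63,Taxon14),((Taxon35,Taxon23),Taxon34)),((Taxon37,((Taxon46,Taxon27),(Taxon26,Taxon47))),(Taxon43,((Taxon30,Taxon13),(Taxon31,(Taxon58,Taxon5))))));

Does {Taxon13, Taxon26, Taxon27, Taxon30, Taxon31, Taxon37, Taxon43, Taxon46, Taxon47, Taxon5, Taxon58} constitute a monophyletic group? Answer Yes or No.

Yes

The most recent common ancestor of these taxa subtends ((Taxon37,((Taxon46,Taxon27),(Taxon26,Taxon47))),(Taxon43,((Taxon30,Taxon13),(Taxon31,(Taxon58,Taxon5))))).
That clade has exactly 11 tips — every listed taxon and nothing else — so the group is monophyletic.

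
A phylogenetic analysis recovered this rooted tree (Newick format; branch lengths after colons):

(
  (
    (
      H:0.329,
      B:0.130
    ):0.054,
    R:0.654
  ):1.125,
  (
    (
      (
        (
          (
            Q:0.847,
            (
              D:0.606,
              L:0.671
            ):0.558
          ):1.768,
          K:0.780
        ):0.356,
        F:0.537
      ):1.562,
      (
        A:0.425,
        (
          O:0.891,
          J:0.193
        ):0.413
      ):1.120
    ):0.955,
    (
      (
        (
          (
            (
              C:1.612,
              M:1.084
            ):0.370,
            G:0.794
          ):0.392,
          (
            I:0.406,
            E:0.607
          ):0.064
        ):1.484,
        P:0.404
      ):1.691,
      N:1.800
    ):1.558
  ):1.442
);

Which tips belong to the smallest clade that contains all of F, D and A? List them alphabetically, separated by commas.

A, D, F, J, K, L, O, Q

Tracing F: it sits inside (((Q,(D,L)),K),F).
Tracing D: it sits inside (D,L).
Tracing A: it sits inside (A,(O,J)).
The smallest clade enclosing all 3 is ((((Q,(D,L)),K),F),(A,(O,J))); the answer is its 8 terminal taxa in alphabetical order.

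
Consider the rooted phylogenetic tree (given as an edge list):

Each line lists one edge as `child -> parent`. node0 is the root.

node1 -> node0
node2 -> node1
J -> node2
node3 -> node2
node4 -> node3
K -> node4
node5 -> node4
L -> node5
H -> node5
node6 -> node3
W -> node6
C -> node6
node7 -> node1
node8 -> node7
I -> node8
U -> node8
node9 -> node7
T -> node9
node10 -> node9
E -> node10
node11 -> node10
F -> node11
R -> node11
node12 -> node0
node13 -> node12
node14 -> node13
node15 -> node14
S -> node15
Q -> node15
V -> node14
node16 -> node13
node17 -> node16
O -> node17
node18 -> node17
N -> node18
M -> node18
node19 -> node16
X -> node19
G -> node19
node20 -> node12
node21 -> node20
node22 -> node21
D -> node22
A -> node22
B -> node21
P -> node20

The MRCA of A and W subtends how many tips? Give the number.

24

The MRCA of A and W is the root, so the clade is the entire tree.
That clade contains 24 terminal taxa: A, B, C, D, E, F, G, H, I, J, K, L, M, N, O, P, Q, R, S, T, U, V, W, X.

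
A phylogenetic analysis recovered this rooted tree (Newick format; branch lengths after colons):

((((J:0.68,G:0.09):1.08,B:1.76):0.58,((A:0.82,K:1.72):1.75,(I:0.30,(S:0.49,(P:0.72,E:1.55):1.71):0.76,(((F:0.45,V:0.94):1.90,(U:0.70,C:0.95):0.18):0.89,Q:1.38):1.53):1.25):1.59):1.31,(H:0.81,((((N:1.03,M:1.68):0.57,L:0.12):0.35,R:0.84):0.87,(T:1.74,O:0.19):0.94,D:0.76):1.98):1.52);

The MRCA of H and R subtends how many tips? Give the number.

The MRCA of H and R is the node subtending (H,((((N,M),L),R),(T,O),D)).
That clade contains 8 terminal taxa: D, H, L, M, N, O, R, T.

8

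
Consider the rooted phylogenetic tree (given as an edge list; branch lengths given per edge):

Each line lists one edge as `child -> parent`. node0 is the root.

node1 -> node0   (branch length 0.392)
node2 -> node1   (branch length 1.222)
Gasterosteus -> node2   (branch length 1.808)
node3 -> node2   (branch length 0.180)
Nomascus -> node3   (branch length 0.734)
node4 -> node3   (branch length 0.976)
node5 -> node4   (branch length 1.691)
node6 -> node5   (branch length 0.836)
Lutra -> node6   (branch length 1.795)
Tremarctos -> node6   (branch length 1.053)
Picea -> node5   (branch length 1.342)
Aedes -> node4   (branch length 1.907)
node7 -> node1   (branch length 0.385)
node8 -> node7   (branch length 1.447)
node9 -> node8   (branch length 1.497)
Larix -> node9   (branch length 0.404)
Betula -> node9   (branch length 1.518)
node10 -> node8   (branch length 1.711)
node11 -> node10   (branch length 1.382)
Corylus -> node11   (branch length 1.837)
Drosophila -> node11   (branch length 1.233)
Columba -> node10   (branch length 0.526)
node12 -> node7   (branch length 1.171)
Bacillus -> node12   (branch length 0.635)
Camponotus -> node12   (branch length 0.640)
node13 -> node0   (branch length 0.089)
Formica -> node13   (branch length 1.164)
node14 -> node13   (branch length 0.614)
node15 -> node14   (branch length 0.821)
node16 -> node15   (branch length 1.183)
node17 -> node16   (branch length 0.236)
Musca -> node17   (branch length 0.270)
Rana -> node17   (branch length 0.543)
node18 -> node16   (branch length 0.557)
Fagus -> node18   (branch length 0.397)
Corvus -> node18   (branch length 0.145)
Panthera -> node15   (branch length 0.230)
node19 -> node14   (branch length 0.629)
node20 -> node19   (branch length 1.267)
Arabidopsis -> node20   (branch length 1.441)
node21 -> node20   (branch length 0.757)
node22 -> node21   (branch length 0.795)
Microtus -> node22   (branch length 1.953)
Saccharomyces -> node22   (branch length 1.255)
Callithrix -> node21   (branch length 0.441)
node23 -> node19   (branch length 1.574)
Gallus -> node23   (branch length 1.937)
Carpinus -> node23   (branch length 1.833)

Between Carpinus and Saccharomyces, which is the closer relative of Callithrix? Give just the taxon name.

Saccharomyces

The MRCA of Callithrix and Saccharomyces subtends ((Microtus,Saccharomyces),Callithrix) (3 taxa).
The MRCA of Callithrix and Carpinus subtends ((Arabidopsis,((Microtus,Saccharomyces),Callithrix)),(Gallus,Carpinus)) (6 taxa).
The first is nested inside the second, so Callithrix shares a more recent common ancestor with Saccharomyces.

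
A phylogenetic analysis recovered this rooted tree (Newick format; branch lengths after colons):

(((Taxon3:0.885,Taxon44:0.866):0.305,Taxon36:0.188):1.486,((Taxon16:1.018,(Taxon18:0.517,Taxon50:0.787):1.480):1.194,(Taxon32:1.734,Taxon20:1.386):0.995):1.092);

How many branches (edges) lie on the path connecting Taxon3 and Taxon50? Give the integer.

7

The MRCA of Taxon3 and Taxon50 is the root of the tree.
From Taxon3 up to that node: 3 branches. From Taxon50 up to the same node: 4 branches. Total: 3 + 4 = 7.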